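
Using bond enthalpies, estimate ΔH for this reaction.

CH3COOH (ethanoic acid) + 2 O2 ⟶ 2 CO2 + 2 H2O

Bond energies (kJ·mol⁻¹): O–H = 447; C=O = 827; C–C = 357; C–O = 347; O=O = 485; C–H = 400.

ΔH ≈ −948 kJ

Bonds broken (reactants):
  C–C: 1 × 357 = 357
  C–H: 3 × 400 = 1200
  C–O: 1 × 347 = 347
  C=O: 1 × 827 = 827
  O–H: 1 × 447 = 447
  O=O: 2 × 485 = 970
  Σ(broken) = 4148 kJ
Bonds formed (products):
  C=O: 4 × 827 = 3308
  O–H: 4 × 447 = 1788
  Σ(formed) = 5096 kJ
ΔH = Σ(broken) − Σ(formed) = 4148 − 5096 = −948 kJ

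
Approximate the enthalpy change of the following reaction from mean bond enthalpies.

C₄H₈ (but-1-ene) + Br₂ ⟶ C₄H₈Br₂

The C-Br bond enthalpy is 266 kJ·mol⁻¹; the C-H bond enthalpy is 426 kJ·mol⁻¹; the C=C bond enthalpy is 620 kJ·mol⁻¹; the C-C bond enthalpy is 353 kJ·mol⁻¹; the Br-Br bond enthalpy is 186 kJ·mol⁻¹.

ΔH ≈ −79 kJ

Bonds broken (reactants):
  Br-Br: 1 × 186 = 186
  C-C: 2 × 353 = 706
  C-H: 8 × 426 = 3408
  C=C: 1 × 620 = 620
  Σ(broken) = 4920 kJ
Bonds formed (products):
  C-Br: 2 × 266 = 532
  C-C: 3 × 353 = 1059
  C-H: 8 × 426 = 3408
  Σ(formed) = 4999 kJ
ΔH = Σ(broken) − Σ(formed) = 4920 − 4999 = −79 kJ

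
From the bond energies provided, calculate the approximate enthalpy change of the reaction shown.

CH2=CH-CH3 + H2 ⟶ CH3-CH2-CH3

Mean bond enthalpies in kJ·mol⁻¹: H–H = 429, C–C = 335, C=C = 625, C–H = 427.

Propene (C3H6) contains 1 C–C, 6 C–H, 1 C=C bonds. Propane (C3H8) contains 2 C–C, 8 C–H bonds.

ΔH ≈ −135 kJ

Bonds broken (reactants):
  C–C: 1 × 335 = 335
  C–H: 6 × 427 = 2562
  C=C: 1 × 625 = 625
  H–H: 1 × 429 = 429
  Σ(broken) = 3951 kJ
Bonds formed (products):
  C–C: 2 × 335 = 670
  C–H: 8 × 427 = 3416
  Σ(formed) = 4086 kJ
ΔH = Σ(broken) − Σ(formed) = 3951 − 4086 = −135 kJ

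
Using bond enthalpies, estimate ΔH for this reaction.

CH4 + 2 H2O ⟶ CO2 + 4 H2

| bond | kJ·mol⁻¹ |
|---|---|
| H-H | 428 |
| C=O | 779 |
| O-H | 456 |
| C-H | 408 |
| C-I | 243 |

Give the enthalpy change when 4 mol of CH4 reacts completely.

Bonds broken (reactants):
  C-H: 4 × 408 = 1632
  O-H: 4 × 456 = 1824
  Σ(broken) = 3456 kJ
Bonds formed (products):
  C=O: 2 × 779 = 1558
  H-H: 4 × 428 = 1712
  Σ(formed) = 3270 kJ
ΔH = Σ(broken) − Σ(formed) = 3456 − 3270 = +186 kJ
For 4× the reaction as written: 4 × (+186) = +744 kJ

ΔH = +744 kJ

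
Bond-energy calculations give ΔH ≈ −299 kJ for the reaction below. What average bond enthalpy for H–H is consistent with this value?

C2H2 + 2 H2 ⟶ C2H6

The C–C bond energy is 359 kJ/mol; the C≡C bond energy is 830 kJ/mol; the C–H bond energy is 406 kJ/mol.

D(H–H) ≈ 427 kJ/mol

Let D be the H–H bond energy.
Σ(broken) = 1×830 + 2×406 + 2×D = 1642 + 2D
Σ(formed) = 1×359 + 6×406 = 2795
ΔH = Σ(broken) − Σ(formed) = (1642 + 2D) − (2795) = −1153 + 2D
Setting this equal to −299 kJ gives 2D = 854, so D = 427 kJ/mol.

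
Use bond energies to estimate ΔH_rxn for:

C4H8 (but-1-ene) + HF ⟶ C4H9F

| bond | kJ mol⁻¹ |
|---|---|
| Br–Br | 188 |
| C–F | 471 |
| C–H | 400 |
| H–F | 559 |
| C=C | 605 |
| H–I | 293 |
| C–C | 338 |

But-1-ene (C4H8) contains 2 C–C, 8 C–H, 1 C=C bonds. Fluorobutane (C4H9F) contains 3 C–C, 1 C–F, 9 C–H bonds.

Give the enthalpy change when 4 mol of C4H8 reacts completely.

Bonds broken (reactants):
  C–C: 2 × 338 = 676
  C–H: 8 × 400 = 3200
  C=C: 1 × 605 = 605
  H–F: 1 × 559 = 559
  Σ(broken) = 5040 kJ
Bonds formed (products):
  C–C: 3 × 338 = 1014
  C–F: 1 × 471 = 471
  C–H: 9 × 400 = 3600
  Σ(formed) = 5085 kJ
ΔH = Σ(broken) − Σ(formed) = 5040 − 5085 = −45 kJ
For 4× the reaction as written: 4 × (−45) = −180 kJ

ΔH = −180 kJ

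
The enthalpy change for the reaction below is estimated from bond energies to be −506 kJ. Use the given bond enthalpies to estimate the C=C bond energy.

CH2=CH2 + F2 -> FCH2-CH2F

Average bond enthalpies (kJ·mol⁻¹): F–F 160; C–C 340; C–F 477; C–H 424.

D(C=C) ≈ 628 kJ/mol

Let D be the C=C bond energy.
Σ(broken) = 4×424 + 1×D + 1×160 = 1856 + D
Σ(formed) = 1×340 + 2×477 + 4×424 = 2990
ΔH = Σ(broken) − Σ(formed) = (1856 + D) − (2990) = −1134 + D
Setting this equal to −506 kJ gives D = 628 kJ/mol.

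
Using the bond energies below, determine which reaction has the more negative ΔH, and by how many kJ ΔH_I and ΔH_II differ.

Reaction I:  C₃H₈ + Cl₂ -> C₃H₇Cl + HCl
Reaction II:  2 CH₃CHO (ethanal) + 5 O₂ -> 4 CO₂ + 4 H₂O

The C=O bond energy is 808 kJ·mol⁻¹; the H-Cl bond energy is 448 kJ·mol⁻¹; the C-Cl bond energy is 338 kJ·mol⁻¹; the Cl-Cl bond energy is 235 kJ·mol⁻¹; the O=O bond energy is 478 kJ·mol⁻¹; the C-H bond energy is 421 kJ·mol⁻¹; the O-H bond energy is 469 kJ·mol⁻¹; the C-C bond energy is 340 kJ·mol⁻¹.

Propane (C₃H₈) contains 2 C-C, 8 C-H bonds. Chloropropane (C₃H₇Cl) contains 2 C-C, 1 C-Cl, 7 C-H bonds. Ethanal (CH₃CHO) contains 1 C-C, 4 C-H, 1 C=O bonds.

Reaction I:
  Bonds broken (reactants):
    C-C: 2 × 340 = 680
    C-H: 8 × 421 = 3368
    Cl-Cl: 1 × 235 = 235
    Σ(broken) = 4283 kJ
  Bonds formed (products):
    C-C: 2 × 340 = 680
    C-Cl: 1 × 338 = 338
    C-H: 7 × 421 = 2947
    H-Cl: 1 × 448 = 448
    Σ(formed) = 4413 kJ
  ΔH_I = 4283 − 4413 = −130 kJ
Reaction II:
  Bonds broken (reactants):
    C-C: 2 × 340 = 680
    C-H: 8 × 421 = 3368
    C=O: 2 × 808 = 1616
    O=O: 5 × 478 = 2390
    Σ(broken) = 8054 kJ
  Bonds formed (products):
    C=O: 8 × 808 = 6464
    O-H: 8 × 469 = 3752
    Σ(formed) = 10216 kJ
  ΔH_II = 8054 − 10216 = −2162 kJ
ΔH_I − ΔH_II = +2032 kJ, so reaction II has the more negative ΔH; |ΔH_I − ΔH_II| = 2032 kJ.

Reaction II, by 2032 kJ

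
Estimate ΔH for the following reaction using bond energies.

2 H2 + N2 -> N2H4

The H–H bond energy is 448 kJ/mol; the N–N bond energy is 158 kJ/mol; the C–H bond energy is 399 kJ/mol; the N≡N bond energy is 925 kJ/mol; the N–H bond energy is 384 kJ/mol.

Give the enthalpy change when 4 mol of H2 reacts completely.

Bonds broken (reactants):
  H–H: 2 × 448 = 896
  N≡N: 1 × 925 = 925
  Σ(broken) = 1821 kJ
Bonds formed (products):
  N–H: 4 × 384 = 1536
  N–N: 1 × 158 = 158
  Σ(formed) = 1694 kJ
ΔH = Σ(broken) − Σ(formed) = 1821 − 1694 = +127 kJ
For 2× the reaction as written: 2 × (+127) = +254 kJ

ΔH = +254 kJ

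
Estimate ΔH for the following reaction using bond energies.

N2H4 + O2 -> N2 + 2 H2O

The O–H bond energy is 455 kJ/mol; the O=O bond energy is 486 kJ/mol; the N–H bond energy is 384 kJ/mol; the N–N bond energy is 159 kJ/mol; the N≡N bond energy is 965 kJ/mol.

ΔH ≈ −604 kJ

Bonds broken (reactants):
  N–H: 4 × 384 = 1536
  N–N: 1 × 159 = 159
  O=O: 1 × 486 = 486
  Σ(broken) = 2181 kJ
Bonds formed (products):
  N≡N: 1 × 965 = 965
  O–H: 4 × 455 = 1820
  Σ(formed) = 2785 kJ
ΔH = Σ(broken) − Σ(formed) = 2181 − 2785 = −604 kJ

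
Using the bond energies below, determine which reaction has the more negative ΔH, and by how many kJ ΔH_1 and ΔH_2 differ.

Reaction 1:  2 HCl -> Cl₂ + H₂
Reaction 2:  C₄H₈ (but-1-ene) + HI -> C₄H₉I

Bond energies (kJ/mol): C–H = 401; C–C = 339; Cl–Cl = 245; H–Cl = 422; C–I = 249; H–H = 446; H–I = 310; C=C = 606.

Reaction 1:
  Bonds broken (reactants):
    H–Cl: 2 × 422 = 844
    Σ(broken) = 844 kJ
  Bonds formed (products):
    Cl–Cl: 1 × 245 = 245
    H–H: 1 × 446 = 446
    Σ(formed) = 691 kJ
  ΔH_1 = 844 − 691 = +153 kJ
Reaction 2:
  Bonds broken (reactants):
    C–C: 2 × 339 = 678
    C–H: 8 × 401 = 3208
    C=C: 1 × 606 = 606
    H–I: 1 × 310 = 310
    Σ(broken) = 4802 kJ
  Bonds formed (products):
    C–C: 3 × 339 = 1017
    C–H: 9 × 401 = 3609
    C–I: 1 × 249 = 249
    Σ(formed) = 4875 kJ
  ΔH_2 = 4802 − 4875 = −73 kJ
ΔH_1 − ΔH_2 = +226 kJ, so reaction 2 has the more negative ΔH; |ΔH_1 − ΔH_2| = 226 kJ.

Reaction 2, by 226 kJ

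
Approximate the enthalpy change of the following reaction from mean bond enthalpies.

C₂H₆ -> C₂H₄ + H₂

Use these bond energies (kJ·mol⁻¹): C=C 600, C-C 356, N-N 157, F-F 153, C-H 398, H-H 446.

ΔH ≈ +106 kJ

Bonds broken (reactants):
  C-C: 1 × 356 = 356
  C-H: 6 × 398 = 2388
  Σ(broken) = 2744 kJ
Bonds formed (products):
  C-H: 4 × 398 = 1592
  C=C: 1 × 600 = 600
  H-H: 1 × 446 = 446
  Σ(formed) = 2638 kJ
ΔH = Σ(broken) − Σ(formed) = 2744 − 2638 = +106 kJ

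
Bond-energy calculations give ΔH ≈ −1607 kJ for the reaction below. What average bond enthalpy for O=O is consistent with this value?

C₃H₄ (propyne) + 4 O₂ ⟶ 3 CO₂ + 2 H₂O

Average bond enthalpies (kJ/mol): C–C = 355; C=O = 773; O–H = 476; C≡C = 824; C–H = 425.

Let D be the O=O bond energy.
Σ(broken) = 1×824 + 1×355 + 4×425 + 4×D = 2879 + 4D
Σ(formed) = 6×773 + 4×476 = 6542
ΔH = Σ(broken) − Σ(formed) = (2879 + 4D) − (6542) = −3663 + 4D
Setting this equal to −1607 kJ gives 4D = 2056, so D = 514 kJ/mol.

D(O=O) ≈ 514 kJ/mol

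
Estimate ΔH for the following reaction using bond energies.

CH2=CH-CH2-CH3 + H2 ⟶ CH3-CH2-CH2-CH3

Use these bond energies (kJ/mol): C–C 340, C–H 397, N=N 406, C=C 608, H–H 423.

Bonds broken (reactants):
  C–C: 2 × 340 = 680
  C–H: 8 × 397 = 3176
  C=C: 1 × 608 = 608
  H–H: 1 × 423 = 423
  Σ(broken) = 4887 kJ
Bonds formed (products):
  C–C: 3 × 340 = 1020
  C–H: 10 × 397 = 3970
  Σ(formed) = 4990 kJ
ΔH = Σ(broken) − Σ(formed) = 4887 − 4990 = −103 kJ

ΔH ≈ −103 kJ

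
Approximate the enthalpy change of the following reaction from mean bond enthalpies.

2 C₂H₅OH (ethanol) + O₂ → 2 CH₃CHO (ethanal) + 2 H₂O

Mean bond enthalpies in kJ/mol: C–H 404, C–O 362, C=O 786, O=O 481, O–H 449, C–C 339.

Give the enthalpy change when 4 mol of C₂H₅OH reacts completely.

ΔH = −914 kJ

Bonds broken (reactants):
  C–C: 2 × 339 = 678
  C–H: 10 × 404 = 4040
  C–O: 2 × 362 = 724
  O–H: 2 × 449 = 898
  O=O: 1 × 481 = 481
  Σ(broken) = 6821 kJ
Bonds formed (products):
  C–C: 2 × 339 = 678
  C–H: 8 × 404 = 3232
  C=O: 2 × 786 = 1572
  O–H: 4 × 449 = 1796
  Σ(formed) = 7278 kJ
ΔH = Σ(broken) − Σ(formed) = 6821 − 7278 = −457 kJ
For 2× the reaction as written: 2 × (−457) = −914 kJ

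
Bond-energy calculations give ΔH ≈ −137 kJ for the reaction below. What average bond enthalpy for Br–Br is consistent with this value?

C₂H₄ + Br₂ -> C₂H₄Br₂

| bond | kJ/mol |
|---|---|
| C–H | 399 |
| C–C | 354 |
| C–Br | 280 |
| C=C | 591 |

Let D be the Br–Br bond energy.
Σ(broken) = 1×D + 4×399 + 1×591 = 2187 + D
Σ(formed) = 2×280 + 1×354 + 4×399 = 2510
ΔH = Σ(broken) − Σ(formed) = (2187 + D) − (2510) = −323 + D
Setting this equal to −137 kJ gives D = 186 kJ/mol.

D(Br–Br) ≈ 186 kJ/mol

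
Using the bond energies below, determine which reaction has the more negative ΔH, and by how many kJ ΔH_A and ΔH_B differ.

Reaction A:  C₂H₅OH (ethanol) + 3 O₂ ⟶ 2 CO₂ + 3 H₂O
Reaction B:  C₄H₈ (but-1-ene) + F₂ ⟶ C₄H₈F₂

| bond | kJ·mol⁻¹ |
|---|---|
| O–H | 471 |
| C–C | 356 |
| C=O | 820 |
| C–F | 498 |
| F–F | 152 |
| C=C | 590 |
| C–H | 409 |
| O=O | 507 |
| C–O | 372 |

Reaction A, by 731 kJ

Reaction A:
  Bonds broken (reactants):
    C–C: 1 × 356 = 356
    C–H: 5 × 409 = 2045
    C–O: 1 × 372 = 372
    O–H: 1 × 471 = 471
    O=O: 3 × 507 = 1521
    Σ(broken) = 4765 kJ
  Bonds formed (products):
    C=O: 4 × 820 = 3280
    O–H: 6 × 471 = 2826
    Σ(formed) = 6106 kJ
  ΔH_A = 4765 − 6106 = −1341 kJ
Reaction B:
  Bonds broken (reactants):
    C–C: 2 × 356 = 712
    C–H: 8 × 409 = 3272
    C=C: 1 × 590 = 590
    F–F: 1 × 152 = 152
    Σ(broken) = 4726 kJ
  Bonds formed (products):
    C–C: 3 × 356 = 1068
    C–F: 2 × 498 = 996
    C–H: 8 × 409 = 3272
    Σ(formed) = 5336 kJ
  ΔH_B = 4726 − 5336 = −610 kJ
ΔH_A − ΔH_B = −731 kJ, so reaction A has the more negative ΔH; |ΔH_A − ΔH_B| = 731 kJ.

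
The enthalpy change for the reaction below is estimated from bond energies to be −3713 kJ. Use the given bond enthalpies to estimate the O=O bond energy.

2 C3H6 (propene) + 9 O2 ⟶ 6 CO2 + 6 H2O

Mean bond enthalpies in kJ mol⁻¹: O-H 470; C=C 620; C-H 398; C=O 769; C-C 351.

Let D be the O=O bond energy.
Σ(broken) = 2×351 + 12×398 + 2×620 + 9×D = 6718 + 9D
Σ(formed) = 12×769 + 12×470 = 14868
ΔH = Σ(broken) − Σ(formed) = (6718 + 9D) − (14868) = −8150 + 9D
Setting this equal to −3713 kJ gives 9D = 4437, so D = 493 kJ/mol.

D(O=O) ≈ 493 kJ/mol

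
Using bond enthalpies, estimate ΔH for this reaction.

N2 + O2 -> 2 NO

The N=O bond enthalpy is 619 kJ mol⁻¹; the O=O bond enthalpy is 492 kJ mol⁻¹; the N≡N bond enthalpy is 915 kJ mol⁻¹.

ΔH ≈ +169 kJ

Bonds broken (reactants):
  N≡N: 1 × 915 = 915
  O=O: 1 × 492 = 492
  Σ(broken) = 1407 kJ
Bonds formed (products):
  N=O: 2 × 619 = 1238
  Σ(formed) = 1238 kJ
ΔH = Σ(broken) − Σ(formed) = 1407 − 1238 = +169 kJ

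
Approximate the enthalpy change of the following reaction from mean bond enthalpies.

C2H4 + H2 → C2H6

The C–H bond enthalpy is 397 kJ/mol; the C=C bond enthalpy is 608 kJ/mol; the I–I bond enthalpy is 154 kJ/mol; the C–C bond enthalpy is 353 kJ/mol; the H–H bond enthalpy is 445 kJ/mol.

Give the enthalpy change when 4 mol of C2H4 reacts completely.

ΔH = −376 kJ

Bonds broken (reactants):
  C–H: 4 × 397 = 1588
  C=C: 1 × 608 = 608
  H–H: 1 × 445 = 445
  Σ(broken) = 2641 kJ
Bonds formed (products):
  C–C: 1 × 353 = 353
  C–H: 6 × 397 = 2382
  Σ(formed) = 2735 kJ
ΔH = Σ(broken) − Σ(formed) = 2641 − 2735 = −94 kJ
For 4× the reaction as written: 4 × (−94) = −376 kJ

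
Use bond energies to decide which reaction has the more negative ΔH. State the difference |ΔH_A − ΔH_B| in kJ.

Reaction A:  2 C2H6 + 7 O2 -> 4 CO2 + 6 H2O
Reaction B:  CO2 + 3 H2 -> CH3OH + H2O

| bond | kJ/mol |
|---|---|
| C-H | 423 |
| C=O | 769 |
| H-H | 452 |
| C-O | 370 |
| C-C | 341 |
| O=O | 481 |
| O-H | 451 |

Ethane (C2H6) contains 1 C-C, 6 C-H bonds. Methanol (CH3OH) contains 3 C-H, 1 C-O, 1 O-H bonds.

Reaction A:
  Bonds broken (reactants):
    C-C: 2 × 341 = 682
    C-H: 12 × 423 = 5076
    O=O: 7 × 481 = 3367
    Σ(broken) = 9125 kJ
  Bonds formed (products):
    C=O: 8 × 769 = 6152
    O-H: 12 × 451 = 5412
    Σ(formed) = 11564 kJ
  ΔH_A = 9125 − 11564 = −2439 kJ
Reaction B:
  Bonds broken (reactants):
    C=O: 2 × 769 = 1538
    H-H: 3 × 452 = 1356
    Σ(broken) = 2894 kJ
  Bonds formed (products):
    C-H: 3 × 423 = 1269
    C-O: 1 × 370 = 370
    O-H: 3 × 451 = 1353
    Σ(formed) = 2992 kJ
  ΔH_B = 2894 − 2992 = −98 kJ
ΔH_A − ΔH_B = −2341 kJ, so reaction A has the more negative ΔH; |ΔH_A − ΔH_B| = 2341 kJ.

Reaction A, by 2341 kJ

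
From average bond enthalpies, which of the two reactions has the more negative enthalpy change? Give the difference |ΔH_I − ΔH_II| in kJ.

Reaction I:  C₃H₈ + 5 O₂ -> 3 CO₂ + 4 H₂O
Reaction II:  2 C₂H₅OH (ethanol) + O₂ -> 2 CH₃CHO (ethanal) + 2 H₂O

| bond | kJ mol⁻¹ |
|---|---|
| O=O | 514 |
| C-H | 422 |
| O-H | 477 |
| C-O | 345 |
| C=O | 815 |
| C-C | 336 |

Reaction I:
  Bonds broken (reactants):
    C-C: 2 × 336 = 672
    C-H: 8 × 422 = 3376
    O=O: 5 × 514 = 2570
    Σ(broken) = 6618 kJ
  Bonds formed (products):
    C=O: 6 × 815 = 4890
    O-H: 8 × 477 = 3816
    Σ(formed) = 8706 kJ
  ΔH_I = 6618 − 8706 = −2088 kJ
Reaction II:
  Bonds broken (reactants):
    C-C: 2 × 336 = 672
    C-H: 10 × 422 = 4220
    C-O: 2 × 345 = 690
    O-H: 2 × 477 = 954
    O=O: 1 × 514 = 514
    Σ(broken) = 7050 kJ
  Bonds formed (products):
    C-C: 2 × 336 = 672
    C-H: 8 × 422 = 3376
    C=O: 2 × 815 = 1630
    O-H: 4 × 477 = 1908
    Σ(formed) = 7586 kJ
  ΔH_II = 7050 − 7586 = −536 kJ
ΔH_I − ΔH_II = −1552 kJ, so reaction I has the more negative ΔH; |ΔH_I − ΔH_II| = 1552 kJ.

Reaction I, by 1552 kJ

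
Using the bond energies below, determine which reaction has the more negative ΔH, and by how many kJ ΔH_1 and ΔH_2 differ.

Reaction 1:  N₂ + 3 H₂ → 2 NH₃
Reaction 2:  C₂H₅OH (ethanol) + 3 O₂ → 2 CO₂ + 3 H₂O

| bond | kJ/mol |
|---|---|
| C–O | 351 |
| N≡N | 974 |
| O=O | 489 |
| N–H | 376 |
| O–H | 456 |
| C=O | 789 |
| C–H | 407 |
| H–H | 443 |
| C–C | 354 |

Reaction 2, by 1276 kJ

Reaction 1:
  Bonds broken (reactants):
    H–H: 3 × 443 = 1329
    N≡N: 1 × 974 = 974
    Σ(broken) = 2303 kJ
  Bonds formed (products):
    N–H: 6 × 376 = 2256
    Σ(formed) = 2256 kJ
  ΔH_1 = 2303 − 2256 = +47 kJ
Reaction 2:
  Bonds broken (reactants):
    C–C: 1 × 354 = 354
    C–H: 5 × 407 = 2035
    C–O: 1 × 351 = 351
    O–H: 1 × 456 = 456
    O=O: 3 × 489 = 1467
    Σ(broken) = 4663 kJ
  Bonds formed (products):
    C=O: 4 × 789 = 3156
    O–H: 6 × 456 = 2736
    Σ(formed) = 5892 kJ
  ΔH_2 = 4663 − 5892 = −1229 kJ
ΔH_1 − ΔH_2 = +1276 kJ, so reaction 2 has the more negative ΔH; |ΔH_1 − ΔH_2| = 1276 kJ.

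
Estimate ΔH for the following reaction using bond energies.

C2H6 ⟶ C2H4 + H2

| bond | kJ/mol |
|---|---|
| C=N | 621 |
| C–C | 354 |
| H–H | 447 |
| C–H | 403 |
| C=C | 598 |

Bonds broken (reactants):
  C–C: 1 × 354 = 354
  C–H: 6 × 403 = 2418
  Σ(broken) = 2772 kJ
Bonds formed (products):
  C–H: 4 × 403 = 1612
  C=C: 1 × 598 = 598
  H–H: 1 × 447 = 447
  Σ(formed) = 2657 kJ
ΔH = Σ(broken) − Σ(formed) = 2772 − 2657 = +115 kJ

ΔH ≈ +115 kJ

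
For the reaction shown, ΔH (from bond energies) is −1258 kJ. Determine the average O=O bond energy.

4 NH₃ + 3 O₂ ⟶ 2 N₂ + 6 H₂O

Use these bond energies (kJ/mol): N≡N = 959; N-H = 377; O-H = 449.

D(O=O) ≈ 508 kJ/mol

Let D be the O=O bond energy.
Σ(broken) = 12×377 + 3×D = 4524 + 3D
Σ(formed) = 2×959 + 12×449 = 7306
ΔH = Σ(broken) − Σ(formed) = (4524 + 3D) − (7306) = −2782 + 3D
Setting this equal to −1258 kJ gives 3D = 1524, so D = 508 kJ/mol.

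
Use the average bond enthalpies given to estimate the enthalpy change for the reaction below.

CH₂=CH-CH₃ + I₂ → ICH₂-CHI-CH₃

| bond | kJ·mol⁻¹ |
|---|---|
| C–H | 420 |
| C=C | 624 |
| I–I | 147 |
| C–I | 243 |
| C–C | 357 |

ΔH ≈ −72 kJ

Bonds broken (reactants):
  C–C: 1 × 357 = 357
  C–H: 6 × 420 = 2520
  C=C: 1 × 624 = 624
  I–I: 1 × 147 = 147
  Σ(broken) = 3648 kJ
Bonds formed (products):
  C–C: 2 × 357 = 714
  C–H: 6 × 420 = 2520
  C–I: 2 × 243 = 486
  Σ(formed) = 3720 kJ
ΔH = Σ(broken) − Σ(formed) = 3648 − 3720 = −72 kJ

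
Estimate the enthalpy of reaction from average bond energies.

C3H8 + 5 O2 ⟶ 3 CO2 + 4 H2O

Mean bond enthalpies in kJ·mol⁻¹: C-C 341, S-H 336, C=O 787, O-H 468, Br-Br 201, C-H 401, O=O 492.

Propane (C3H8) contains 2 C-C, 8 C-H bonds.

Bonds broken (reactants):
  C-C: 2 × 341 = 682
  C-H: 8 × 401 = 3208
  O=O: 5 × 492 = 2460
  Σ(broken) = 6350 kJ
Bonds formed (products):
  C=O: 6 × 787 = 4722
  O-H: 8 × 468 = 3744
  Σ(formed) = 8466 kJ
ΔH = Σ(broken) − Σ(formed) = 6350 − 8466 = −2116 kJ

ΔH ≈ −2116 kJ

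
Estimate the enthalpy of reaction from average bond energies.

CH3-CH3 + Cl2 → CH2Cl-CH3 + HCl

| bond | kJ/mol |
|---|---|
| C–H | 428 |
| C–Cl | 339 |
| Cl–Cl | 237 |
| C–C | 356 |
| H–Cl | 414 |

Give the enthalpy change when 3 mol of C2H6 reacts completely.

ΔH = −264 kJ

Bonds broken (reactants):
  C–C: 1 × 356 = 356
  C–H: 6 × 428 = 2568
  Cl–Cl: 1 × 237 = 237
  Σ(broken) = 3161 kJ
Bonds formed (products):
  C–C: 1 × 356 = 356
  C–Cl: 1 × 339 = 339
  C–H: 5 × 428 = 2140
  H–Cl: 1 × 414 = 414
  Σ(formed) = 3249 kJ
ΔH = Σ(broken) − Σ(formed) = 3161 − 3249 = −88 kJ
For 3× the reaction as written: 3 × (−88) = −264 kJ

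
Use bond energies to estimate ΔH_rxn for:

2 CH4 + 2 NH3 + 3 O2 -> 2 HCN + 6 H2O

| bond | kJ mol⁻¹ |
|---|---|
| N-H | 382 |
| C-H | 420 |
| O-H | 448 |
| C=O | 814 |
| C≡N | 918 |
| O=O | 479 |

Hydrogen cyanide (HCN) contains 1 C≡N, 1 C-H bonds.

ΔH ≈ −963 kJ

Bonds broken (reactants):
  C-H: 8 × 420 = 3360
  N-H: 6 × 382 = 2292
  O=O: 3 × 479 = 1437
  Σ(broken) = 7089 kJ
Bonds formed (products):
  C≡N: 2 × 918 = 1836
  C-H: 2 × 420 = 840
  O-H: 12 × 448 = 5376
  Σ(formed) = 8052 kJ
ΔH = Σ(broken) − Σ(formed) = 7089 − 8052 = −963 kJ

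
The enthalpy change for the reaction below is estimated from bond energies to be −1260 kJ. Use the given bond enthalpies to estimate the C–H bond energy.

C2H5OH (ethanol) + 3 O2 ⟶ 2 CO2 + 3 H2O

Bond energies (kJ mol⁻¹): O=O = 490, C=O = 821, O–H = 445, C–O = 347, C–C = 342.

Let D be the C–H bond energy.
Σ(broken) = 1×342 + 5×D + 1×347 + 1×445 + 3×490 = 2604 + 5D
Σ(formed) = 4×821 + 6×445 = 5954
ΔH = Σ(broken) − Σ(formed) = (2604 + 5D) − (5954) = −3350 + 5D
Setting this equal to −1260 kJ gives 5D = 2090, so D = 418 kJ/mol.

D(C–H) ≈ 418 kJ/mol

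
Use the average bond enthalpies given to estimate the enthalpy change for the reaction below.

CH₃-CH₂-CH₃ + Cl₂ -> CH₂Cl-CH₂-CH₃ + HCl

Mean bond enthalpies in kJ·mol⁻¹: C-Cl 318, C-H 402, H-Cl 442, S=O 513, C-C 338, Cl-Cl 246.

Bonds broken (reactants):
  C-C: 2 × 338 = 676
  C-H: 8 × 402 = 3216
  Cl-Cl: 1 × 246 = 246
  Σ(broken) = 4138 kJ
Bonds formed (products):
  C-C: 2 × 338 = 676
  C-Cl: 1 × 318 = 318
  C-H: 7 × 402 = 2814
  H-Cl: 1 × 442 = 442
  Σ(formed) = 4250 kJ
ΔH = Σ(broken) − Σ(formed) = 4138 − 4250 = −112 kJ

ΔH ≈ −112 kJ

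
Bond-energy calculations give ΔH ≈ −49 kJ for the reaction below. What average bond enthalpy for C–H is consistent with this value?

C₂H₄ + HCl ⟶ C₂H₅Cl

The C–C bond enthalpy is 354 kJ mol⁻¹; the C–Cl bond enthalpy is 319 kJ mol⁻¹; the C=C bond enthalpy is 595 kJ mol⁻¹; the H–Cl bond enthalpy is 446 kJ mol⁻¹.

D(C–H) ≈ 417 kJ/mol

Let D be the C–H bond energy.
Σ(broken) = 4×D + 1×595 + 1×446 = 1041 + 4D
Σ(formed) = 1×354 + 1×319 + 5×D = 673 + 5D
ΔH = Σ(broken) − Σ(formed) = (1041 + 4D) − (673 + 5D) = +368 − D
Setting this equal to −49 kJ gives D = 417 kJ/mol.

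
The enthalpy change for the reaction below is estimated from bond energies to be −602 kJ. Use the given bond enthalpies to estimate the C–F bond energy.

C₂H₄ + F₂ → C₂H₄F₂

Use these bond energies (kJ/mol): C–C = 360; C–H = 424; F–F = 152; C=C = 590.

Let D be the C–F bond energy.
Σ(broken) = 4×424 + 1×590 + 1×152 = 2438
Σ(formed) = 1×360 + 2×D + 4×424 = 2056 + 2D
ΔH = Σ(broken) − Σ(formed) = (2438) − (2056 + 2D) = +382 − 2D
Setting this equal to −602 kJ gives 2D = 984, so D = 492 kJ/mol.

D(C–F) ≈ 492 kJ/mol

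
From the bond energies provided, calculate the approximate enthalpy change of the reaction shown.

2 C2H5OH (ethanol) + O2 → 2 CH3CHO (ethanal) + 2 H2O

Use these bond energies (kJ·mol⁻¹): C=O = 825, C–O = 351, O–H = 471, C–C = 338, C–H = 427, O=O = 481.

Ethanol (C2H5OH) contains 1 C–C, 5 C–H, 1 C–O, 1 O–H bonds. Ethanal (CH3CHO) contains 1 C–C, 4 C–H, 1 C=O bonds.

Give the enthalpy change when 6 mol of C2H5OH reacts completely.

Bonds broken (reactants):
  C–C: 2 × 338 = 676
  C–H: 10 × 427 = 4270
  C–O: 2 × 351 = 702
  O–H: 2 × 471 = 942
  O=O: 1 × 481 = 481
  Σ(broken) = 7071 kJ
Bonds formed (products):
  C–C: 2 × 338 = 676
  C–H: 8 × 427 = 3416
  C=O: 2 × 825 = 1650
  O–H: 4 × 471 = 1884
  Σ(formed) = 7626 kJ
ΔH = Σ(broken) − Σ(formed) = 7071 − 7626 = −555 kJ
For 3× the reaction as written: 3 × (−555) = −1665 kJ

ΔH = −1665 kJ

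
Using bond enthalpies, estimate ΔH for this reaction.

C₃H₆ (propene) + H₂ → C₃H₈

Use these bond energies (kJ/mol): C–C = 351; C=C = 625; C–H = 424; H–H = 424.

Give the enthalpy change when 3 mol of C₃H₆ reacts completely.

Bonds broken (reactants):
  C–C: 1 × 351 = 351
  C–H: 6 × 424 = 2544
  C=C: 1 × 625 = 625
  H–H: 1 × 424 = 424
  Σ(broken) = 3944 kJ
Bonds formed (products):
  C–C: 2 × 351 = 702
  C–H: 8 × 424 = 3392
  Σ(formed) = 4094 kJ
ΔH = Σ(broken) − Σ(formed) = 3944 − 4094 = −150 kJ
For 3× the reaction as written: 3 × (−150) = −450 kJ

ΔH = −450 kJ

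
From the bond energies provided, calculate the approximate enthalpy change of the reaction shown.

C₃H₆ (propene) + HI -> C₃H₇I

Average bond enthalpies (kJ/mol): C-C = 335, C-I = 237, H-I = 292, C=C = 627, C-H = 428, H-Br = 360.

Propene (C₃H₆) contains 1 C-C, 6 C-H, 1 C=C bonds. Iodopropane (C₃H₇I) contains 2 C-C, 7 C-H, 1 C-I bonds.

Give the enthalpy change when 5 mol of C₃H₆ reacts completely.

ΔH = −405 kJ

Bonds broken (reactants):
  C-C: 1 × 335 = 335
  C-H: 6 × 428 = 2568
  C=C: 1 × 627 = 627
  H-I: 1 × 292 = 292
  Σ(broken) = 3822 kJ
Bonds formed (products):
  C-C: 2 × 335 = 670
  C-H: 7 × 428 = 2996
  C-I: 1 × 237 = 237
  Σ(formed) = 3903 kJ
ΔH = Σ(broken) − Σ(formed) = 3822 − 3903 = −81 kJ
For 5× the reaction as written: 5 × (−81) = −405 kJ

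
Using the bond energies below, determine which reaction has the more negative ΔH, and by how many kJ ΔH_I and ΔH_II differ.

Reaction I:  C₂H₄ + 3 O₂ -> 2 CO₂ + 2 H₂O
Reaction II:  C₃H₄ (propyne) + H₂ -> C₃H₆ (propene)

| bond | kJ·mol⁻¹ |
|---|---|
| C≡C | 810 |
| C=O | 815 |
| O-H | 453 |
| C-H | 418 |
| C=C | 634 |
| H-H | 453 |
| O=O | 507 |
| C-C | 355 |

Reaction I, by 1038 kJ

Reaction I:
  Bonds broken (reactants):
    C-H: 4 × 418 = 1672
    C=C: 1 × 634 = 634
    O=O: 3 × 507 = 1521
    Σ(broken) = 3827 kJ
  Bonds formed (products):
    C=O: 4 × 815 = 3260
    O-H: 4 × 453 = 1812
    Σ(formed) = 5072 kJ
  ΔH_I = 3827 − 5072 = −1245 kJ
Reaction II:
  Bonds broken (reactants):
    C≡C: 1 × 810 = 810
    C-C: 1 × 355 = 355
    C-H: 4 × 418 = 1672
    H-H: 1 × 453 = 453
    Σ(broken) = 3290 kJ
  Bonds formed (products):
    C-C: 1 × 355 = 355
    C-H: 6 × 418 = 2508
    C=C: 1 × 634 = 634
    Σ(formed) = 3497 kJ
  ΔH_II = 3290 − 3497 = −207 kJ
ΔH_I − ΔH_II = −1038 kJ, so reaction I has the more negative ΔH; |ΔH_I − ΔH_II| = 1038 kJ.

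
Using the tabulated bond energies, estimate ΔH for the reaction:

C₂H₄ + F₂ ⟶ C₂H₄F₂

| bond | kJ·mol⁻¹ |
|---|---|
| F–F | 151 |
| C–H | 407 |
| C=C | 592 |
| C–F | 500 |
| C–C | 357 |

ΔH ≈ −614 kJ

Bonds broken (reactants):
  C–H: 4 × 407 = 1628
  C=C: 1 × 592 = 592
  F–F: 1 × 151 = 151
  Σ(broken) = 2371 kJ
Bonds formed (products):
  C–C: 1 × 357 = 357
  C–F: 2 × 500 = 1000
  C–H: 4 × 407 = 1628
  Σ(formed) = 2985 kJ
ΔH = Σ(broken) − Σ(formed) = 2371 − 2985 = −614 kJ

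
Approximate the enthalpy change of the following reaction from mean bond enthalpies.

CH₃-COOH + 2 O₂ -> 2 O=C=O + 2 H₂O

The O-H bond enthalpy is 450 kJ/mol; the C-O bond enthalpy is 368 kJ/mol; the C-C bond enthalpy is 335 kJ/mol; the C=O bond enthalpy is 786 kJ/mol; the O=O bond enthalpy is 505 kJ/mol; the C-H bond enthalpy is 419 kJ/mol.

Bonds broken (reactants):
  C-C: 1 × 335 = 335
  C-H: 3 × 419 = 1257
  C-O: 1 × 368 = 368
  C=O: 1 × 786 = 786
  O-H: 1 × 450 = 450
  O=O: 2 × 505 = 1010
  Σ(broken) = 4206 kJ
Bonds formed (products):
  C=O: 4 × 786 = 3144
  O-H: 4 × 450 = 1800
  Σ(formed) = 4944 kJ
ΔH = Σ(broken) − Σ(formed) = 4206 − 4944 = −738 kJ

ΔH ≈ −738 kJ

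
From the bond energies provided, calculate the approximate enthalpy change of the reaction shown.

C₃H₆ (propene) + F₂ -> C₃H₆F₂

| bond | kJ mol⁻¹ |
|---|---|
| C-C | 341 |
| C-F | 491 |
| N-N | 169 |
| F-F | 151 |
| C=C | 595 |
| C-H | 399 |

Bonds broken (reactants):
  C-C: 1 × 341 = 341
  C-H: 6 × 399 = 2394
  C=C: 1 × 595 = 595
  F-F: 1 × 151 = 151
  Σ(broken) = 3481 kJ
Bonds formed (products):
  C-C: 2 × 341 = 682
  C-F: 2 × 491 = 982
  C-H: 6 × 399 = 2394
  Σ(formed) = 4058 kJ
ΔH = Σ(broken) − Σ(formed) = 3481 − 4058 = −577 kJ

ΔH ≈ −577 kJ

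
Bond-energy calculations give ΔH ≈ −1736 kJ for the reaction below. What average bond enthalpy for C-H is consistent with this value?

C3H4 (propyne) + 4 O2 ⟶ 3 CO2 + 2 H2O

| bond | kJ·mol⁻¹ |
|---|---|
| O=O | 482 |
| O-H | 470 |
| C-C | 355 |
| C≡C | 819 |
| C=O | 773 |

D(C-H) ≈ 420 kJ/mol

Let D be the C-H bond energy.
Σ(broken) = 1×819 + 1×355 + 4×D + 4×482 = 3102 + 4D
Σ(formed) = 6×773 + 4×470 = 6518
ΔH = Σ(broken) − Σ(formed) = (3102 + 4D) − (6518) = −3416 + 4D
Setting this equal to −1736 kJ gives 4D = 1680, so D = 420 kJ/mol.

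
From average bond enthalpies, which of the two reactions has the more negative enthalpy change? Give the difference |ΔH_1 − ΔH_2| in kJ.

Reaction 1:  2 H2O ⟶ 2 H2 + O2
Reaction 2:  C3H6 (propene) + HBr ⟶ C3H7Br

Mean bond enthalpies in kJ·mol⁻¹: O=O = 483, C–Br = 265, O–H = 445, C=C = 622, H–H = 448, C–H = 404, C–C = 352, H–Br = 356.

Reaction 1:
  Bonds broken (reactants):
    O–H: 4 × 445 = 1780
    Σ(broken) = 1780 kJ
  Bonds formed (products):
    H–H: 2 × 448 = 896
    O=O: 1 × 483 = 483
    Σ(formed) = 1379 kJ
  ΔH_1 = 1780 − 1379 = +401 kJ
Reaction 2:
  Bonds broken (reactants):
    C–C: 1 × 352 = 352
    C–H: 6 × 404 = 2424
    C=C: 1 × 622 = 622
    H–Br: 1 × 356 = 356
    Σ(broken) = 3754 kJ
  Bonds formed (products):
    C–Br: 1 × 265 = 265
    C–C: 2 × 352 = 704
    C–H: 7 × 404 = 2828
    Σ(formed) = 3797 kJ
  ΔH_2 = 3754 − 3797 = −43 kJ
ΔH_1 − ΔH_2 = +444 kJ, so reaction 2 has the more negative ΔH; |ΔH_1 − ΔH_2| = 444 kJ.

Reaction 2, by 444 kJ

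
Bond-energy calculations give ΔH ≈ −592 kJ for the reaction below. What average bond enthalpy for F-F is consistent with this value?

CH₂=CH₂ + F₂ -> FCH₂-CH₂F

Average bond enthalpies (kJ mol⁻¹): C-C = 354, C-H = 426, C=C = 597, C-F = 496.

D(F-F) ≈ 157 kJ/mol

Let D be the F-F bond energy.
Σ(broken) = 4×426 + 1×597 + 1×D = 2301 + D
Σ(formed) = 1×354 + 2×496 + 4×426 = 3050
ΔH = Σ(broken) − Σ(formed) = (2301 + D) − (3050) = −749 + D
Setting this equal to −592 kJ gives D = 157 kJ/mol.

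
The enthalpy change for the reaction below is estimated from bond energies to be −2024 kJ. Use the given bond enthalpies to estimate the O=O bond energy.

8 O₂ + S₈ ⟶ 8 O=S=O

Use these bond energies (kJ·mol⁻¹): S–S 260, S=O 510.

D(O=O) ≈ 507 kJ/mol

Let D be the O=O bond energy.
Σ(broken) = 8×D + 8×260 = 2080 + 8D
Σ(formed) = 16×510 = 8160
ΔH = Σ(broken) − Σ(formed) = (2080 + 8D) − (8160) = −6080 + 8D
Setting this equal to −2024 kJ gives 8D = 4056, so D = 507 kJ/mol.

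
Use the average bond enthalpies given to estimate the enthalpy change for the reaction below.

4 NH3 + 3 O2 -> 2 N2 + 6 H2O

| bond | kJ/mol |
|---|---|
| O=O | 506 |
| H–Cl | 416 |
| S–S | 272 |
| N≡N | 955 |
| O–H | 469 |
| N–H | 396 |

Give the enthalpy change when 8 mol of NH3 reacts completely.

Bonds broken (reactants):
  N–H: 12 × 396 = 4752
  O=O: 3 × 506 = 1518
  Σ(broken) = 6270 kJ
Bonds formed (products):
  N≡N: 2 × 955 = 1910
  O–H: 12 × 469 = 5628
  Σ(formed) = 7538 kJ
ΔH = Σ(broken) − Σ(formed) = 6270 − 7538 = −1268 kJ
For 2× the reaction as written: 2 × (−1268) = −2536 kJ

ΔH = −2536 kJ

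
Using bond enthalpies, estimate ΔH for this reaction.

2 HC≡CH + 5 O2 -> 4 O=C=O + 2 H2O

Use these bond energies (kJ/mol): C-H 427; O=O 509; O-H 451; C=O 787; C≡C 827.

ΔH ≈ −2193 kJ

Bonds broken (reactants):
  C≡C: 2 × 827 = 1654
  C-H: 4 × 427 = 1708
  O=O: 5 × 509 = 2545
  Σ(broken) = 5907 kJ
Bonds formed (products):
  C=O: 8 × 787 = 6296
  O-H: 4 × 451 = 1804
  Σ(formed) = 8100 kJ
ΔH = Σ(broken) − Σ(formed) = 5907 − 8100 = −2193 kJ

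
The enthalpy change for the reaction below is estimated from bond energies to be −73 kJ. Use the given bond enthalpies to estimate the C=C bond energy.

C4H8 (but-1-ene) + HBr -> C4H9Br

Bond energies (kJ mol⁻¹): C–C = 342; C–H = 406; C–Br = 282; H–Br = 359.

Let D be the C=C bond energy.
Σ(broken) = 2×342 + 8×406 + 1×D + 1×359 = 4291 + D
Σ(formed) = 1×282 + 3×342 + 9×406 = 4962
ΔH = Σ(broken) − Σ(formed) = (4291 + D) − (4962) = −671 + D
Setting this equal to −73 kJ gives D = 598 kJ/mol.

D(C=C) ≈ 598 kJ/mol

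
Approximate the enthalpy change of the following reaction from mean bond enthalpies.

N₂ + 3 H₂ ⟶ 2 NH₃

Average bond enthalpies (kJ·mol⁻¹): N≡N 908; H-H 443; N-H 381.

Bonds broken (reactants):
  H-H: 3 × 443 = 1329
  N≡N: 1 × 908 = 908
  Σ(broken) = 2237 kJ
Bonds formed (products):
  N-H: 6 × 381 = 2286
  Σ(formed) = 2286 kJ
ΔH = Σ(broken) − Σ(formed) = 2237 − 2286 = −49 kJ

ΔH ≈ −49 kJ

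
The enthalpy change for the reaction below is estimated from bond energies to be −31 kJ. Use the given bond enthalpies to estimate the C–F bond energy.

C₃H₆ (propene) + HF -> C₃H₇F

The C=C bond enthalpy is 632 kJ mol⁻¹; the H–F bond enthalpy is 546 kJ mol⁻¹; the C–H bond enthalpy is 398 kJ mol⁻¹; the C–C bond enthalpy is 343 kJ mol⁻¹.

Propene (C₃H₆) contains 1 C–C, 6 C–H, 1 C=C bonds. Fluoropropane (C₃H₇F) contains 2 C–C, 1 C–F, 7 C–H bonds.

Let D be the C–F bond energy.
Σ(broken) = 1×343 + 6×398 + 1×632 + 1×546 = 3909
Σ(formed) = 2×343 + 1×D + 7×398 = 3472 + D
ΔH = Σ(broken) − Σ(formed) = (3909) − (3472 + D) = +437 − D
Setting this equal to −31 kJ gives D = 468 kJ/mol.

D(C–F) ≈ 468 kJ/mol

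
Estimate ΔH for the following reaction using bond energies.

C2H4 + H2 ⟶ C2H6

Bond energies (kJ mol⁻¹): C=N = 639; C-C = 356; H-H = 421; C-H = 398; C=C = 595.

ΔH ≈ −136 kJ

Bonds broken (reactants):
  C-H: 4 × 398 = 1592
  C=C: 1 × 595 = 595
  H-H: 1 × 421 = 421
  Σ(broken) = 2608 kJ
Bonds formed (products):
  C-C: 1 × 356 = 356
  C-H: 6 × 398 = 2388
  Σ(formed) = 2744 kJ
ΔH = Σ(broken) − Σ(formed) = 2608 − 2744 = −136 kJ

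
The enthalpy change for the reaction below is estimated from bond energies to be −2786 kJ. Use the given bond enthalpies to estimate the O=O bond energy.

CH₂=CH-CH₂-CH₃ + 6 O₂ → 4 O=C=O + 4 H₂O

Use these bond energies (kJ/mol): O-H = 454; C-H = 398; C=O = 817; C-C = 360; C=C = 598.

D(O=O) ≈ 480 kJ/mol

Let D be the O=O bond energy.
Σ(broken) = 2×360 + 8×398 + 1×598 + 6×D = 4502 + 6D
Σ(formed) = 8×817 + 8×454 = 10168
ΔH = Σ(broken) − Σ(formed) = (4502 + 6D) − (10168) = −5666 + 6D
Setting this equal to −2786 kJ gives 6D = 2880, so D = 480 kJ/mol.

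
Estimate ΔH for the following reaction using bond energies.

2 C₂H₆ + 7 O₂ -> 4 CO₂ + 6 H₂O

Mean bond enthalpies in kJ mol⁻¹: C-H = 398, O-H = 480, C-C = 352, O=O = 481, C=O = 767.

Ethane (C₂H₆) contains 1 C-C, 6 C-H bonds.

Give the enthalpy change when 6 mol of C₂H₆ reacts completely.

Bonds broken (reactants):
  C-C: 2 × 352 = 704
  C-H: 12 × 398 = 4776
  O=O: 7 × 481 = 3367
  Σ(broken) = 8847 kJ
Bonds formed (products):
  C=O: 8 × 767 = 6136
  O-H: 12 × 480 = 5760
  Σ(formed) = 11896 kJ
ΔH = Σ(broken) − Σ(formed) = 8847 − 11896 = −3049 kJ
For 3× the reaction as written: 3 × (−3049) = −9147 kJ

ΔH = −9147 kJ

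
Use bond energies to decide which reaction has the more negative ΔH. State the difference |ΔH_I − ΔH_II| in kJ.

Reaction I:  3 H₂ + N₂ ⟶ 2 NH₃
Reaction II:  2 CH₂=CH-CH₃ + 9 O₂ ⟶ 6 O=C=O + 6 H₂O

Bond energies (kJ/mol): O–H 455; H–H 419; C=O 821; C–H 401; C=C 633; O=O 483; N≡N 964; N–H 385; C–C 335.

Reaction II, by 4128 kJ

Reaction I:
  Bonds broken (reactants):
    H–H: 3 × 419 = 1257
    N≡N: 1 × 964 = 964
    Σ(broken) = 2221 kJ
  Bonds formed (products):
    N–H: 6 × 385 = 2310
    Σ(formed) = 2310 kJ
  ΔH_I = 2221 − 2310 = −89 kJ
Reaction II:
  Bonds broken (reactants):
    C–C: 2 × 335 = 670
    C–H: 12 × 401 = 4812
    C=C: 2 × 633 = 1266
    O=O: 9 × 483 = 4347
    Σ(broken) = 11095 kJ
  Bonds formed (products):
    C=O: 12 × 821 = 9852
    O–H: 12 × 455 = 5460
    Σ(formed) = 15312 kJ
  ΔH_II = 11095 − 15312 = −4217 kJ
ΔH_I − ΔH_II = +4128 kJ, so reaction II has the more negative ΔH; |ΔH_I − ΔH_II| = 4128 kJ.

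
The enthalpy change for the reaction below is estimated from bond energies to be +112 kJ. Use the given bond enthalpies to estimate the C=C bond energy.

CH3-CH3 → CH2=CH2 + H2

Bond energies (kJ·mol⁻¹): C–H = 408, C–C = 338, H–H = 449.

Let D be the C=C bond energy.
Σ(broken) = 1×338 + 6×408 = 2786
Σ(formed) = 4×408 + 1×D + 1×449 = 2081 + D
ΔH = Σ(broken) − Σ(formed) = (2786) − (2081 + D) = +705 − D
Setting this equal to +112 kJ gives D = 593 kJ/mol.

D(C=C) ≈ 593 kJ/mol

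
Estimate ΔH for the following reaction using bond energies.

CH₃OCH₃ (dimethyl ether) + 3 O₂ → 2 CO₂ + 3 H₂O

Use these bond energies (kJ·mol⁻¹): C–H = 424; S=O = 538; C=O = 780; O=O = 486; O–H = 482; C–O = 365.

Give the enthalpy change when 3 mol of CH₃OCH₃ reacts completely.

ΔH = −3840 kJ

Bonds broken (reactants):
  C–H: 6 × 424 = 2544
  C–O: 2 × 365 = 730
  O=O: 3 × 486 = 1458
  Σ(broken) = 4732 kJ
Bonds formed (products):
  C=O: 4 × 780 = 3120
  O–H: 6 × 482 = 2892
  Σ(formed) = 6012 kJ
ΔH = Σ(broken) − Σ(formed) = 4732 − 6012 = −1280 kJ
For 3× the reaction as written: 3 × (−1280) = −3840 kJ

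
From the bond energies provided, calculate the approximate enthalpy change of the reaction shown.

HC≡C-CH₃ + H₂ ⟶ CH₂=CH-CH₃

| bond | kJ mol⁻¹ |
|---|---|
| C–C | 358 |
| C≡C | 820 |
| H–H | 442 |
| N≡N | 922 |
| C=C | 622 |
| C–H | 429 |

Bonds broken (reactants):
  C≡C: 1 × 820 = 820
  C–C: 1 × 358 = 358
  C–H: 4 × 429 = 1716
  H–H: 1 × 442 = 442
  Σ(broken) = 3336 kJ
Bonds formed (products):
  C–C: 1 × 358 = 358
  C–H: 6 × 429 = 2574
  C=C: 1 × 622 = 622
  Σ(formed) = 3554 kJ
ΔH = Σ(broken) − Σ(formed) = 3336 − 3554 = −218 kJ

ΔH ≈ −218 kJ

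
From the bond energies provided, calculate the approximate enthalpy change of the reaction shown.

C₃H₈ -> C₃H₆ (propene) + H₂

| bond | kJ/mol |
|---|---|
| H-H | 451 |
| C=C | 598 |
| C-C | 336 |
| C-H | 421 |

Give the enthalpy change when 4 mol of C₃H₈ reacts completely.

Bonds broken (reactants):
  C-C: 2 × 336 = 672
  C-H: 8 × 421 = 3368
  Σ(broken) = 4040 kJ
Bonds formed (products):
  C-C: 1 × 336 = 336
  C-H: 6 × 421 = 2526
  C=C: 1 × 598 = 598
  H-H: 1 × 451 = 451
  Σ(formed) = 3911 kJ
ΔH = Σ(broken) − Σ(formed) = 4040 − 3911 = +129 kJ
For 4× the reaction as written: 4 × (+129) = +516 kJ

ΔH = +516 kJ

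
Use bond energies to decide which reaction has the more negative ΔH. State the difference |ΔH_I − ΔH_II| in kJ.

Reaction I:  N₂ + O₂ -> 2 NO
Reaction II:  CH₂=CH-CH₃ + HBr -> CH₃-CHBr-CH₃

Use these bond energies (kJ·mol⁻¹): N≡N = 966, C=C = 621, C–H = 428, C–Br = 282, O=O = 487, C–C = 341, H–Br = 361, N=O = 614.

Reaction I:
  Bonds broken (reactants):
    N≡N: 1 × 966 = 966
    O=O: 1 × 487 = 487
    Σ(broken) = 1453 kJ
  Bonds formed (products):
    N=O: 2 × 614 = 1228
    Σ(formed) = 1228 kJ
  ΔH_I = 1453 − 1228 = +225 kJ
Reaction II:
  Bonds broken (reactants):
    C–C: 1 × 341 = 341
    C–H: 6 × 428 = 2568
    C=C: 1 × 621 = 621
    H–Br: 1 × 361 = 361
    Σ(broken) = 3891 kJ
  Bonds formed (products):
    C–Br: 1 × 282 = 282
    C–C: 2 × 341 = 682
    C–H: 7 × 428 = 2996
    Σ(formed) = 3960 kJ
  ΔH_II = 3891 − 3960 = −69 kJ
ΔH_I − ΔH_II = +294 kJ, so reaction II has the more negative ΔH; |ΔH_I − ΔH_II| = 294 kJ.

Reaction II, by 294 kJ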